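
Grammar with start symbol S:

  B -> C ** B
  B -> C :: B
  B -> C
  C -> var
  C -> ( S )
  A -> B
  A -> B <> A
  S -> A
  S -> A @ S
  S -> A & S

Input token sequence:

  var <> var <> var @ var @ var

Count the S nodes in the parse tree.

3

[S [A [B [C var]] <> [A [B [C var]] <> [A [B [C var]]]]] @ [S [A [B [C var]]] @ [S [A [B [C var]]]]]]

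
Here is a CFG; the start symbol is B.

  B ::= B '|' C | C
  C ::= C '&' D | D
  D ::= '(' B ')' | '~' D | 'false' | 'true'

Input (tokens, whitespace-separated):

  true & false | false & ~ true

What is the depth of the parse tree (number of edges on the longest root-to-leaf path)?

5

[B [B [C [C [D true]] & [D false]]] | [C [C [D false]] & [D ~ [D true]]]]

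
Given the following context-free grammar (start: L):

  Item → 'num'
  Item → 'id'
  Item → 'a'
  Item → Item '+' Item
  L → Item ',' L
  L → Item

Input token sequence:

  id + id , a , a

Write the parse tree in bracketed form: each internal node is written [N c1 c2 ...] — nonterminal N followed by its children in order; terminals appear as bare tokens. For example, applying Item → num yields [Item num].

[L [Item [Item id] + [Item id]] , [L [Item a] , [L [Item a]]]]

L
Item , L
Item + Item , L
id + Item , L
id + id , L
id + id , Item , L
id + id , a , L
id + id , a , Item
id + id , a , a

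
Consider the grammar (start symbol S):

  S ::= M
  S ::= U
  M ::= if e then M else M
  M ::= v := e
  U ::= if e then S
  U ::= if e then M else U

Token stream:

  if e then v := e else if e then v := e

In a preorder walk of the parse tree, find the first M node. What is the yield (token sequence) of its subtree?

v := e

[S [U if e then [M v := e] else [U if e then [S [M v := e]]]]]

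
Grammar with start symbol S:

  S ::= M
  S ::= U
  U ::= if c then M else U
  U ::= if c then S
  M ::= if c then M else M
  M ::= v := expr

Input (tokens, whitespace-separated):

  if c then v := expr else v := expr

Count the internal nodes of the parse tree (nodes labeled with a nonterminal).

4

[S [M if c then [M v := expr] else [M v := expr]]]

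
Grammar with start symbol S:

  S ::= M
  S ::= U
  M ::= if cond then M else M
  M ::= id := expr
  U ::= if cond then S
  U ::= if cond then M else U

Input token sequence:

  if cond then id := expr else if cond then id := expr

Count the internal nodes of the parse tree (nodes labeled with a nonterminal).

[S [U if cond then [M id := expr] else [U if cond then [S [M id := expr]]]]]

6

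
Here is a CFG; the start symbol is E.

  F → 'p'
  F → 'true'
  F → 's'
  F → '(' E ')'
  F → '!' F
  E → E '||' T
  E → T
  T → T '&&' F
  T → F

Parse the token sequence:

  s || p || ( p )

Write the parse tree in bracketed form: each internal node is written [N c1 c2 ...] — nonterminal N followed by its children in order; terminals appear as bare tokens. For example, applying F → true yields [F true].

[E [E [E [T [F s]]] || [T [F p]]] || [T [F ( [E [T [F p]]] )]]]

E
E || T
E || T || T
T || T || T
F || T || T
s || T || T
s || F || T
s || p || T
s || p || F
s || p || ( E )
s || p || ( T )
s || p || ( F )
s || p || ( p )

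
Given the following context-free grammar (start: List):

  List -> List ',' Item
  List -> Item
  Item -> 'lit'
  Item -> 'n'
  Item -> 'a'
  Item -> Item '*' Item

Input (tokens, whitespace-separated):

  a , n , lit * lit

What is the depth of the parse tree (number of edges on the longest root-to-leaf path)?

[List [List [List [Item a]] , [Item n]] , [Item [Item lit] * [Item lit]]]

4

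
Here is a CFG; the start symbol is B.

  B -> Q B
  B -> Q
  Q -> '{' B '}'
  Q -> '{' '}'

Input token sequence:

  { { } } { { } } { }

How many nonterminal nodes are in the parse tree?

10

[B [Q { [B [Q { }]] }] [B [Q { [B [Q { }]] }] [B [Q { }]]]]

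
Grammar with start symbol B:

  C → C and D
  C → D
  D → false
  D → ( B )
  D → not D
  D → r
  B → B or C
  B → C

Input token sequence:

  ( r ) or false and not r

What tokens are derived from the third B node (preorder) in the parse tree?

[B [B [C [D ( [B [C [D r]]] )]]] or [C [C [D false]] and [D not [D r]]]]

r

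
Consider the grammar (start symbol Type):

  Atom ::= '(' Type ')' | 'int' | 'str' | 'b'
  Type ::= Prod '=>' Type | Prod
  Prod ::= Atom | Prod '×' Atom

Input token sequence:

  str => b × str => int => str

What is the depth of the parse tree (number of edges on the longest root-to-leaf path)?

[Type [Prod [Atom str]] => [Type [Prod [Prod [Atom b]] × [Atom str]] => [Type [Prod [Atom int]] => [Type [Prod [Atom str]]]]]]

6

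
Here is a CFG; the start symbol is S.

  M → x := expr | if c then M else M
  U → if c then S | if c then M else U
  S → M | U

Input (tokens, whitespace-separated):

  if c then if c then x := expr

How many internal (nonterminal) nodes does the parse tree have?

[S [U if c then [S [U if c then [S [M x := expr]]]]]]

6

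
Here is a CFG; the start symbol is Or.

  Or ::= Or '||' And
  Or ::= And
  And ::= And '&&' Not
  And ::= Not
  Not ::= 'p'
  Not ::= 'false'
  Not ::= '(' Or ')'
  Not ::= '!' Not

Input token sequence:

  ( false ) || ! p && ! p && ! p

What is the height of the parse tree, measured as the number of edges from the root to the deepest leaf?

7

[Or [Or [And [Not ( [Or [And [Not false]]] )]]] || [And [And [And [Not ! [Not p]]] && [Not ! [Not p]]] && [Not ! [Not p]]]]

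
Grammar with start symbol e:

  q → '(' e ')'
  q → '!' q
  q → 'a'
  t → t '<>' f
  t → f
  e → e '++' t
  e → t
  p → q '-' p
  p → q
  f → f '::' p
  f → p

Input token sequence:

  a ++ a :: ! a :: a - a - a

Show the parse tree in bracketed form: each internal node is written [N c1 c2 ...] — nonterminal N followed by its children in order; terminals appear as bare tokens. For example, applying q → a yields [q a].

e
e ++ t
t ++ t
f ++ t
p ++ t
q ++ t
a ++ t
a ++ f
a ++ f :: p
a ++ f :: p :: p
a ++ p :: p :: p
a ++ q :: p :: p
a ++ a :: p :: p
a ++ a :: q :: p
a ++ a :: ! q :: p
a ++ a :: ! a :: p
a ++ a :: ! a :: q - p
a ++ a :: ! a :: a - p
a ++ a :: ! a :: a - q - p
a ++ a :: ! a :: a - a - p
a ++ a :: ! a :: a - a - q
a ++ a :: ! a :: a - a - a

[e [e [t [f [p [q a]]]]] ++ [t [f [f [f [p [q a]]] :: [p [q ! [q a]]]] :: [p [q a] - [p [q a] - [p [q a]]]]]]]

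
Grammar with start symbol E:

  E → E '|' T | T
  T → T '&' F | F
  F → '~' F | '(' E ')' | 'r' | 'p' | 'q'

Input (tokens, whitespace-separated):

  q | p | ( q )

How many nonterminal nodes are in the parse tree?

[E [E [E [T [F q]]] | [T [F p]]] | [T [F ( [E [T [F q]]] )]]]

12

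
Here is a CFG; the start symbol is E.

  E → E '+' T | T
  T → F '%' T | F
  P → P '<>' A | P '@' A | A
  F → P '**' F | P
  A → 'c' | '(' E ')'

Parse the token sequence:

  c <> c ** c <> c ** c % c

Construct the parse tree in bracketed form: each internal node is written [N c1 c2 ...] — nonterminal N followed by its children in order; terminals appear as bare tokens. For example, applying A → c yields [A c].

E
T
F % T
P ** F % T
P <> A ** F % T
A <> A ** F % T
c <> A ** F % T
c <> c ** F % T
c <> c ** P ** F % T
c <> c ** P <> A ** F % T
c <> c ** A <> A ** F % T
c <> c ** c <> A ** F % T
c <> c ** c <> c ** F % T
c <> c ** c <> c ** P % T
c <> c ** c <> c ** A % T
c <> c ** c <> c ** c % T
c <> c ** c <> c ** c % F
c <> c ** c <> c ** c % P
c <> c ** c <> c ** c % A
c <> c ** c <> c ** c % c

[E [T [F [P [P [A c]] <> [A c]] ** [F [P [P [A c]] <> [A c]] ** [F [P [A c]]]]] % [T [F [P [A c]]]]]]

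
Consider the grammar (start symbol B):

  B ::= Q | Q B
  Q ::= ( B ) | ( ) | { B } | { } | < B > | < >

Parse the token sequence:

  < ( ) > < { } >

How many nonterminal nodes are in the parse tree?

[B [Q < [B [Q ( )]] >] [B [Q < [B [Q { }]] >]]]

8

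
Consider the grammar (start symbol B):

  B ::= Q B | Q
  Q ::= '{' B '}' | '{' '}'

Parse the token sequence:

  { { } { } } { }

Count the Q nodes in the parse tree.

[B [Q { [B [Q { }] [B [Q { }]]] }] [B [Q { }]]]

4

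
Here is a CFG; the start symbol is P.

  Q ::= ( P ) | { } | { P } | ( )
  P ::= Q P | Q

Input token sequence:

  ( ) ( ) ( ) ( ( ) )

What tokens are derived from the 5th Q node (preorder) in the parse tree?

( )

[P [Q ( )] [P [Q ( )] [P [Q ( )] [P [Q ( [P [Q ( )]] )]]]]]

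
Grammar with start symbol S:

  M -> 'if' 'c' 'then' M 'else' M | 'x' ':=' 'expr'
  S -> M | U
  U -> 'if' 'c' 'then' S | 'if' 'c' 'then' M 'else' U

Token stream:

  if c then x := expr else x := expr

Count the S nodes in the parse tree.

[S [M if c then [M x := expr] else [M x := expr]]]

1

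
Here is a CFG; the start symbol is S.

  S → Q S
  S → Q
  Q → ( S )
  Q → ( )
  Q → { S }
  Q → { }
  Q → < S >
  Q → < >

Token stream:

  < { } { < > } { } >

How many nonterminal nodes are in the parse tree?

10

[S [Q < [S [Q { }] [S [Q { [S [Q < >]] }] [S [Q { }]]]] >]]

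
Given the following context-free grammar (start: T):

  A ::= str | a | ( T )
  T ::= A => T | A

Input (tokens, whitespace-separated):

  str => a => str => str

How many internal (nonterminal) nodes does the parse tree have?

8

[T [A str] => [T [A a] => [T [A str] => [T [A str]]]]]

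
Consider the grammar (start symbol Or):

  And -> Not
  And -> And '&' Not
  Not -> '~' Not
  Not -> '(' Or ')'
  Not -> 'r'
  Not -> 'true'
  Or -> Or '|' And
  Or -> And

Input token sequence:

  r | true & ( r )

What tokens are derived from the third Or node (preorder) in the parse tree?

r

[Or [Or [And [Not r]]] | [And [And [Not true]] & [Not ( [Or [And [Not r]]] )]]]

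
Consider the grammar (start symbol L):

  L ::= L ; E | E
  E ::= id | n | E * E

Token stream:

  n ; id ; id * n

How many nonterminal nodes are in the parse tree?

8

[L [L [L [E n]] ; [E id]] ; [E [E id] * [E n]]]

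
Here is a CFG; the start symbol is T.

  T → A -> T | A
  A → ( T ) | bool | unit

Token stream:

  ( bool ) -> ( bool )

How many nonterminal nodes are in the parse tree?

8

[T [A ( [T [A bool]] )] -> [T [A ( [T [A bool]] )]]]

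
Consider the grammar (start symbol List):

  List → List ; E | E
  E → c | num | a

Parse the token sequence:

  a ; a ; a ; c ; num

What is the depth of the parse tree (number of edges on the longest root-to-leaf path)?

[List [List [List [List [List [E a]] ; [E a]] ; [E a]] ; [E c]] ; [E num]]

6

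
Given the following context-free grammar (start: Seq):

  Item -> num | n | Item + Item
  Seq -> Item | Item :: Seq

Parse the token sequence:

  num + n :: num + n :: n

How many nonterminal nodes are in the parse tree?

10

[Seq [Item [Item num] + [Item n]] :: [Seq [Item [Item num] + [Item n]] :: [Seq [Item n]]]]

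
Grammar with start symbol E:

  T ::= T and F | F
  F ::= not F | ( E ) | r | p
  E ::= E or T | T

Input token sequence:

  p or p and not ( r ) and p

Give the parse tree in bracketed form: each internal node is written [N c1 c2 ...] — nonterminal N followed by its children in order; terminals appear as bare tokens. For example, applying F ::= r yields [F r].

[E [E [T [F p]]] or [T [T [T [F p]] and [F not [F ( [E [T [F r]]] )]]] and [F p]]]

E
E or T
T or T
F or T
p or T
p or T and F
p or T and F and F
p or F and F and F
p or p and F and F
p or p and not F and F
p or p and not ( E ) and F
p or p and not ( T ) and F
p or p and not ( F ) and F
p or p and not ( r ) and F
p or p and not ( r ) and p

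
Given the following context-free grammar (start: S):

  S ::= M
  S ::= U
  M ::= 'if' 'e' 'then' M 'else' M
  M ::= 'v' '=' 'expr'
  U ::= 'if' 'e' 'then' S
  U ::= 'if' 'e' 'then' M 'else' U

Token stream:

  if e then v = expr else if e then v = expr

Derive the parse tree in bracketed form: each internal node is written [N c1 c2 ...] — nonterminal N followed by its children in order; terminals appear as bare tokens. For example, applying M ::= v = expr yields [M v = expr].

S
U
if e then M else U
if e then v = expr else U
if e then v = expr else if e then S
if e then v = expr else if e then M
if e then v = expr else if e then v = expr

[S [U if e then [M v = expr] else [U if e then [S [M v = expr]]]]]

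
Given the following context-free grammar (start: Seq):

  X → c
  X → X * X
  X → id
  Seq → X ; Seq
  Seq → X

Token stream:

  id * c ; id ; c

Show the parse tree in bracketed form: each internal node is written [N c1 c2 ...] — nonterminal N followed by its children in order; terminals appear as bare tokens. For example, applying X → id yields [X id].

[Seq [X [X id] * [X c]] ; [Seq [X id] ; [Seq [X c]]]]

Seq
X ; Seq
X * X ; Seq
id * X ; Seq
id * c ; Seq
id * c ; X ; Seq
id * c ; id ; Seq
id * c ; id ; X
id * c ; id ; c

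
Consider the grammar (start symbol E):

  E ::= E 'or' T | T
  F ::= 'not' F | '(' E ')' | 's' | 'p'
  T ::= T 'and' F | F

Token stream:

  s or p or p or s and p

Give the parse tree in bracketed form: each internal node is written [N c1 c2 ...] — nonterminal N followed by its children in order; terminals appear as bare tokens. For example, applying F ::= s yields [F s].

E
E or T
E or T or T
E or T or T or T
T or T or T or T
F or T or T or T
s or T or T or T
s or F or T or T
s or p or T or T
s or p or F or T
s or p or p or T
s or p or p or T and F
s or p or p or F and F
s or p or p or s and F
s or p or p or s and p

[E [E [E [E [T [F s]]] or [T [F p]]] or [T [F p]]] or [T [T [F s]] and [F p]]]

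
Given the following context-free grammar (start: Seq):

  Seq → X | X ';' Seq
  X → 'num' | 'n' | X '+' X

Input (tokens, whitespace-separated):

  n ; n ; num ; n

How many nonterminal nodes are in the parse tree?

8

[Seq [X n] ; [Seq [X n] ; [Seq [X num] ; [Seq [X n]]]]]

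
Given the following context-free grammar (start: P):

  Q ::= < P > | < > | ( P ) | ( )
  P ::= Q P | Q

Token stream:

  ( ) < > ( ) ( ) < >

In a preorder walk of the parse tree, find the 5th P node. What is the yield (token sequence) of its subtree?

< >

[P [Q ( )] [P [Q < >] [P [Q ( )] [P [Q ( )] [P [Q < >]]]]]]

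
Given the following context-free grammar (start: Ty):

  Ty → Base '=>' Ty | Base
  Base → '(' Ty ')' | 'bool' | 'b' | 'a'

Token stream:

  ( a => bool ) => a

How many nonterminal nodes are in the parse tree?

8

[Ty [Base ( [Ty [Base a] => [Ty [Base bool]]] )] => [Ty [Base a]]]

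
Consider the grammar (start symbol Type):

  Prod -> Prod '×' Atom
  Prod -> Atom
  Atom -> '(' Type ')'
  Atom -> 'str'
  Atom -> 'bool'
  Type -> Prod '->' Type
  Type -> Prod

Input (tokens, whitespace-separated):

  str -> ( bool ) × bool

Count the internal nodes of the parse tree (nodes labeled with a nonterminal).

11

[Type [Prod [Atom str]] -> [Type [Prod [Prod [Atom ( [Type [Prod [Atom bool]]] )]] × [Atom bool]]]]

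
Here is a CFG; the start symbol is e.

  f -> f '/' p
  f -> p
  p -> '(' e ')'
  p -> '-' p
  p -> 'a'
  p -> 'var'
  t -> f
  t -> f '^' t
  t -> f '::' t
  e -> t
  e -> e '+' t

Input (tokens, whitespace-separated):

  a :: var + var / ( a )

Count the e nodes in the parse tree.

[e [e [t [f [p a]] :: [t [f [p var]]]]] + [t [f [f [p var]] / [p ( [e [t [f [p a]]]] )]]]]

3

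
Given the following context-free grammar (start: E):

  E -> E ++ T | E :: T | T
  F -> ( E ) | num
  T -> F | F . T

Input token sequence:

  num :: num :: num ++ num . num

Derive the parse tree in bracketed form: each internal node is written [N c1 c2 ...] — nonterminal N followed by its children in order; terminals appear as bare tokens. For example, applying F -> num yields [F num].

[E [E [E [E [T [F num]]] :: [T [F num]]] :: [T [F num]]] ++ [T [F num] . [T [F num]]]]

E
E ++ T
E :: T ++ T
E :: T :: T ++ T
T :: T :: T ++ T
F :: T :: T ++ T
num :: T :: T ++ T
num :: F :: T ++ T
num :: num :: T ++ T
num :: num :: F ++ T
num :: num :: num ++ T
num :: num :: num ++ F . T
num :: num :: num ++ num . T
num :: num :: num ++ num . F
num :: num :: num ++ num . num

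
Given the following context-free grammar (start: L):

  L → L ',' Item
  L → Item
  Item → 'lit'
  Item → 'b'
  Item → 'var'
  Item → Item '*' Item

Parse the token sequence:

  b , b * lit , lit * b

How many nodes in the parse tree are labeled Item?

7

[L [L [L [Item b]] , [Item [Item b] * [Item lit]]] , [Item [Item lit] * [Item b]]]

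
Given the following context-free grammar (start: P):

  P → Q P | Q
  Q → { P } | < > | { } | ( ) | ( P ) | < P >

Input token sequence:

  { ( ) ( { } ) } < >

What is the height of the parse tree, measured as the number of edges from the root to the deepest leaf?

7

[P [Q { [P [Q ( )] [P [Q ( [P [Q { }]] )]]] }] [P [Q < >]]]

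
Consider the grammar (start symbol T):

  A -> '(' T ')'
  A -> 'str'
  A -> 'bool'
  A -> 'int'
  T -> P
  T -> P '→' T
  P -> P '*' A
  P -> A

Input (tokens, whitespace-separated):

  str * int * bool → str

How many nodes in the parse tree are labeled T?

2

[T [P [P [P [A str]] * [A int]] * [A bool]] → [T [P [A str]]]]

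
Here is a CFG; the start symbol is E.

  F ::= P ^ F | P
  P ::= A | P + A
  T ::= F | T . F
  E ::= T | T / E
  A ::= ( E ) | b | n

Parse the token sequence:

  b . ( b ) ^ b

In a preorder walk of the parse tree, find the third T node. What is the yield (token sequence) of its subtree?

b

[E [T [T [F [P [A b]]]] . [F [P [A ( [E [T [F [P [A b]]]]] )]] ^ [F [P [A b]]]]]]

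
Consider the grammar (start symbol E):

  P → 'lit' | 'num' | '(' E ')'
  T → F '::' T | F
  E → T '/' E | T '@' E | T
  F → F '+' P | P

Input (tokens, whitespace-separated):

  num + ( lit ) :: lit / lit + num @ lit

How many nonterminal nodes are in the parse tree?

23

[E [T [F [F [P num]] + [P ( [E [T [F [P lit]]]] )]] :: [T [F [P lit]]]] / [E [T [F [F [P lit]] + [P num]]] @ [E [T [F [P lit]]]]]]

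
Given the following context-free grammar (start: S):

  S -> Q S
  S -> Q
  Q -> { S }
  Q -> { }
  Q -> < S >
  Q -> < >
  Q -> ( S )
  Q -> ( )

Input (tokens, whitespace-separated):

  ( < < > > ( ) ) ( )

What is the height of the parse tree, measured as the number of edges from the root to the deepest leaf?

[S [Q ( [S [Q < [S [Q < >]] >] [S [Q ( )]]] )] [S [Q ( )]]]

6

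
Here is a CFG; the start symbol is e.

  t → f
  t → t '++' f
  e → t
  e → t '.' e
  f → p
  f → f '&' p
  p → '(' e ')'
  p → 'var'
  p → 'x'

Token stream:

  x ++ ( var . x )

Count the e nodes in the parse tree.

3

[e [t [t [f [p x]]] ++ [f [p ( [e [t [f [p var]]] . [e [t [f [p x]]]]] )]]]]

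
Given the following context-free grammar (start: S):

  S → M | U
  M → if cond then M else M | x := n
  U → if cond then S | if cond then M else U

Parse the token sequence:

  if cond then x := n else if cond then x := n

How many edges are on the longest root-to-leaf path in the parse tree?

5

[S [U if cond then [M x := n] else [U if cond then [S [M x := n]]]]]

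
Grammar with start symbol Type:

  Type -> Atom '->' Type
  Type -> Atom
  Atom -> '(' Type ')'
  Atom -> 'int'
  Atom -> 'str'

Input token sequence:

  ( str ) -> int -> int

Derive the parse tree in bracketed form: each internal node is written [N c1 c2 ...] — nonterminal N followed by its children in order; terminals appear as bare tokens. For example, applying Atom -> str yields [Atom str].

Type
Atom -> Type
( Type ) -> Type
( Atom ) -> Type
( str ) -> Type
( str ) -> Atom -> Type
( str ) -> int -> Type
( str ) -> int -> Atom
( str ) -> int -> int

[Type [Atom ( [Type [Atom str]] )] -> [Type [Atom int] -> [Type [Atom int]]]]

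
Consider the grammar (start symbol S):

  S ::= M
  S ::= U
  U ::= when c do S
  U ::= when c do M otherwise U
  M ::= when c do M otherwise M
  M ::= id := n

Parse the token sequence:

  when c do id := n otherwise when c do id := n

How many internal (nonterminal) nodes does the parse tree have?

6

[S [U when c do [M id := n] otherwise [U when c do [S [M id := n]]]]]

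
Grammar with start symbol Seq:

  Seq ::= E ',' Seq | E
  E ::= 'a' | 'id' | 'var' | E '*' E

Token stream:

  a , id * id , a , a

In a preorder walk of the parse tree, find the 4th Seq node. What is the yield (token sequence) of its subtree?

[Seq [E a] , [Seq [E [E id] * [E id]] , [Seq [E a] , [Seq [E a]]]]]

a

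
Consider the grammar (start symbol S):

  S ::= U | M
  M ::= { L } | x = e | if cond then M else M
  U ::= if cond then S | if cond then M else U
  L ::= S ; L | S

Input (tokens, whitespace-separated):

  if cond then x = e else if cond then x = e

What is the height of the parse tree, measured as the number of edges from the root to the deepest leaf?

5

[S [U if cond then [M x = e] else [U if cond then [S [M x = e]]]]]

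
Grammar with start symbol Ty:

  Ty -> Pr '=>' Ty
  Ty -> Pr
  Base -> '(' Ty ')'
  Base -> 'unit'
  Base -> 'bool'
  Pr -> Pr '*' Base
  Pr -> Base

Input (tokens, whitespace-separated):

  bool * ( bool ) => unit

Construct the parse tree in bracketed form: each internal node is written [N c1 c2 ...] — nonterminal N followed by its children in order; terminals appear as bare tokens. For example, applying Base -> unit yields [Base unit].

Ty
Pr => Ty
Pr * Base => Ty
Base * Base => Ty
bool * Base => Ty
bool * ( Ty ) => Ty
bool * ( Pr ) => Ty
bool * ( Base ) => Ty
bool * ( bool ) => Ty
bool * ( bool ) => Pr
bool * ( bool ) => Base
bool * ( bool ) => unit

[Ty [Pr [Pr [Base bool]] * [Base ( [Ty [Pr [Base bool]]] )]] => [Ty [Pr [Base unit]]]]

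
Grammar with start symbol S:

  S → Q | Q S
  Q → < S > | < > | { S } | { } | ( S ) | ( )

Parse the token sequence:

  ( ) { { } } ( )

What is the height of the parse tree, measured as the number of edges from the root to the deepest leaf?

5

[S [Q ( )] [S [Q { [S [Q { }]] }] [S [Q ( )]]]]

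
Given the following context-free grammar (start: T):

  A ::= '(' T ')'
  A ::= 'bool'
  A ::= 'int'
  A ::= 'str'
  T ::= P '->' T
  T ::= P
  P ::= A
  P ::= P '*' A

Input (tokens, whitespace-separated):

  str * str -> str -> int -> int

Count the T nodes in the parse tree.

[T [P [P [A str]] * [A str]] -> [T [P [A str]] -> [T [P [A int]] -> [T [P [A int]]]]]]

4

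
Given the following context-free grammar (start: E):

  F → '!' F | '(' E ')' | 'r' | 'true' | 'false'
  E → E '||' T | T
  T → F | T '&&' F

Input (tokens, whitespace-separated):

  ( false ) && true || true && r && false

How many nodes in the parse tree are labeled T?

[E [E [T [T [F ( [E [T [F false]]] )]] && [F true]]] || [T [T [T [F true]] && [F r]] && [F false]]]

6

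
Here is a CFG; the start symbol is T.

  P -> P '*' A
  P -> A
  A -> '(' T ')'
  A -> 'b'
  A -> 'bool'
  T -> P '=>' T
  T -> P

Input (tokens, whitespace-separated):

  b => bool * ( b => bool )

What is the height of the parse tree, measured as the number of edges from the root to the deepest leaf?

[T [P [A b]] => [T [P [P [A bool]] * [A ( [T [P [A b]] => [T [P [A bool]]]] )]]]]

8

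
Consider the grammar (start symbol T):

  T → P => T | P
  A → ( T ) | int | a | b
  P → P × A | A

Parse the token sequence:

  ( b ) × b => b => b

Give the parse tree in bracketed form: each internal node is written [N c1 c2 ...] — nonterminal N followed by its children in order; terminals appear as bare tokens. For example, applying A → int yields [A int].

T
P => T
P × A => T
A × A => T
( T ) × A => T
( P ) × A => T
( A ) × A => T
( b ) × A => T
( b ) × b => T
( b ) × b => P => T
( b ) × b => A => T
( b ) × b => b => T
( b ) × b => b => P
( b ) × b => b => A
( b ) × b => b => b

[T [P [P [A ( [T [P [A b]]] )]] × [A b]] => [T [P [A b]] => [T [P [A b]]]]]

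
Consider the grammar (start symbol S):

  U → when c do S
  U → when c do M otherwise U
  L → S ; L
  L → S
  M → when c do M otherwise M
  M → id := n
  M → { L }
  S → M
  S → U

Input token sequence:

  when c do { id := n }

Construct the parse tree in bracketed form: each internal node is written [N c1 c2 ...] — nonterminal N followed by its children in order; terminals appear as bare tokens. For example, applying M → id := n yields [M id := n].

S
U
when c do S
when c do M
when c do { L }
when c do { S }
when c do { M }
when c do { id := n }

[S [U when c do [S [M { [L [S [M id := n]]] }]]]]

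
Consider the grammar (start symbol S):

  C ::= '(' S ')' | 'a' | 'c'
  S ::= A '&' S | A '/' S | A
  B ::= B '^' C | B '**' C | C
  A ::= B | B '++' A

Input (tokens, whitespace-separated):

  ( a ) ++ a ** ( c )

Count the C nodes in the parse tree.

[S [A [B [C ( [S [A [B [C a]]]] )]] ++ [A [B [B [C a]] ** [C ( [S [A [B [C c]]]] )]]]]]

5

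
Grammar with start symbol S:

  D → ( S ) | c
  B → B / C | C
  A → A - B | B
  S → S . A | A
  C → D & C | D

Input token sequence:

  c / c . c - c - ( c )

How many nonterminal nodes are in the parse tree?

26

[S [S [A [B [B [C [D c]]] / [C [D c]]]]] . [A [A [A [B [C [D c]]]] - [B [C [D c]]]] - [B [C [D ( [S [A [B [C [D c]]]]] )]]]]]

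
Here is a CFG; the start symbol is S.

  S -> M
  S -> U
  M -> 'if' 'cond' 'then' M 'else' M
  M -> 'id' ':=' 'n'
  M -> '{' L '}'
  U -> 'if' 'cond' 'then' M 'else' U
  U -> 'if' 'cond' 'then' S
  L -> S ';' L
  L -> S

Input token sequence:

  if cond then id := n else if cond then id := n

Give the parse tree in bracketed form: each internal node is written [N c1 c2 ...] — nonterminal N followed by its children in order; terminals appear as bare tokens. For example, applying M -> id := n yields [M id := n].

[S [U if cond then [M id := n] else [U if cond then [S [M id := n]]]]]

S
U
if cond then M else U
if cond then id := n else U
if cond then id := n else if cond then S
if cond then id := n else if cond then M
if cond then id := n else if cond then id := n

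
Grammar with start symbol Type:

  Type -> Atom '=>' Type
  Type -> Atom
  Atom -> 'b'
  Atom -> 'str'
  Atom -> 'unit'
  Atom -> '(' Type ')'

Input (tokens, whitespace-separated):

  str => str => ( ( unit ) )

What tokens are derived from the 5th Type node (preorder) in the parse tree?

unit

[Type [Atom str] => [Type [Atom str] => [Type [Atom ( [Type [Atom ( [Type [Atom unit]] )]] )]]]]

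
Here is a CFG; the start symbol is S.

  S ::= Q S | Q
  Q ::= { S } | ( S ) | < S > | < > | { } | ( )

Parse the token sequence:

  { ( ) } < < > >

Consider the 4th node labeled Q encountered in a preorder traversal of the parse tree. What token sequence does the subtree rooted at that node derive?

[S [Q { [S [Q ( )]] }] [S [Q < [S [Q < >]] >]]]

< >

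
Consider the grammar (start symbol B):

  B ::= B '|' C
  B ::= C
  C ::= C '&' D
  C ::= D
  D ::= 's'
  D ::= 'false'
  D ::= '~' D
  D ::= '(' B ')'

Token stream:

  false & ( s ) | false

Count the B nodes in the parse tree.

3

[B [B [C [C [D false]] & [D ( [B [C [D s]]] )]]] | [C [D false]]]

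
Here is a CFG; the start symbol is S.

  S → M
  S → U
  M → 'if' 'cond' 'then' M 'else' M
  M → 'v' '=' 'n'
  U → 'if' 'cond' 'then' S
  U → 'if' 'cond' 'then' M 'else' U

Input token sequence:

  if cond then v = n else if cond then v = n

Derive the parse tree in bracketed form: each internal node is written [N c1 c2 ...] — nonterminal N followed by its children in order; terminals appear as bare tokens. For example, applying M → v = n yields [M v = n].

S
U
if cond then M else U
if cond then v = n else U
if cond then v = n else if cond then S
if cond then v = n else if cond then M
if cond then v = n else if cond then v = n

[S [U if cond then [M v = n] else [U if cond then [S [M v = n]]]]]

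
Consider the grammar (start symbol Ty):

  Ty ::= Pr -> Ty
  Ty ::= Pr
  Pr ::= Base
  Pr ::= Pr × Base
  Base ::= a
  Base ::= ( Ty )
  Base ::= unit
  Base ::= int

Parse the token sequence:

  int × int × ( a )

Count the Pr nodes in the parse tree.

[Ty [Pr [Pr [Pr [Base int]] × [Base int]] × [Base ( [Ty [Pr [Base a]]] )]]]

4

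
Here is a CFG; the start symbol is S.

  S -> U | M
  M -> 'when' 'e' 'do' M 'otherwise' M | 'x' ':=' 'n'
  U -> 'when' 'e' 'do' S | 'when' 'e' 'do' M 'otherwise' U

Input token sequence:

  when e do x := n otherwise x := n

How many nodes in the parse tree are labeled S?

1

[S [M when e do [M x := n] otherwise [M x := n]]]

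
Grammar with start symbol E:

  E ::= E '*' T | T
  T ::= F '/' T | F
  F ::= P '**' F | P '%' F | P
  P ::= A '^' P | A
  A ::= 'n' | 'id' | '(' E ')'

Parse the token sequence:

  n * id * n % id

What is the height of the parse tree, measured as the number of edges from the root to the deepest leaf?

7

[E [E [E [T [F [P [A n]]]]] * [T [F [P [A id]]]]] * [T [F [P [A n]] % [F [P [A id]]]]]]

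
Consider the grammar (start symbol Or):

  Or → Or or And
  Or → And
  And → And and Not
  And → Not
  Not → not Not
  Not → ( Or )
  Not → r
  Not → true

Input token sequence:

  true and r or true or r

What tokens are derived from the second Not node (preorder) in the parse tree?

r

[Or [Or [Or [And [And [Not true]] and [Not r]]] or [And [Not true]]] or [And [Not r]]]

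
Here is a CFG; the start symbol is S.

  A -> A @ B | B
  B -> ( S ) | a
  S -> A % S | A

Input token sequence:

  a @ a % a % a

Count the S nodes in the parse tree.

3

[S [A [A [B a]] @ [B a]] % [S [A [B a]] % [S [A [B a]]]]]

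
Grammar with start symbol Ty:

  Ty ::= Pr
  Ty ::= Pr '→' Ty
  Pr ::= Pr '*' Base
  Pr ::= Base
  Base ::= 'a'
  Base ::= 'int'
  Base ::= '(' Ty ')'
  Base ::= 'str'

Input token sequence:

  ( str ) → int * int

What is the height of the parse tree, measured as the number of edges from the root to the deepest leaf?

6

[Ty [Pr [Base ( [Ty [Pr [Base str]]] )]] → [Ty [Pr [Pr [Base int]] * [Base int]]]]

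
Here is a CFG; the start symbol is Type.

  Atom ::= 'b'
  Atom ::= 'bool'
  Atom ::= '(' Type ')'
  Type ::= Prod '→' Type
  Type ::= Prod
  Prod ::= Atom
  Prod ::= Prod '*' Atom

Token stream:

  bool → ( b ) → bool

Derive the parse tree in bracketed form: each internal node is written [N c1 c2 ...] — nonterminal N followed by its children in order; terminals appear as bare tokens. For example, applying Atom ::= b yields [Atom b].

Type
Prod → Type
Atom → Type
bool → Type
bool → Prod → Type
bool → Atom → Type
bool → ( Type ) → Type
bool → ( Prod ) → Type
bool → ( Atom ) → Type
bool → ( b ) → Type
bool → ( b ) → Prod
bool → ( b ) → Atom
bool → ( b ) → bool

[Type [Prod [Atom bool]] → [Type [Prod [Atom ( [Type [Prod [Atom b]]] )]] → [Type [Prod [Atom bool]]]]]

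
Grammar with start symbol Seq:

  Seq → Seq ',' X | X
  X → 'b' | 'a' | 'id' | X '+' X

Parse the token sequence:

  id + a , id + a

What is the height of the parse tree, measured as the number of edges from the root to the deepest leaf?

4

[Seq [Seq [X [X id] + [X a]]] , [X [X id] + [X a]]]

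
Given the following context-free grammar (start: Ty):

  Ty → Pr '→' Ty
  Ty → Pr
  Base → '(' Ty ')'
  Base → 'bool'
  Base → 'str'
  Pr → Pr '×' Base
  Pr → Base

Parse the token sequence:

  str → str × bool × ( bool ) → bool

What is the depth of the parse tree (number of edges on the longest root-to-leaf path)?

[Ty [Pr [Base str]] → [Ty [Pr [Pr [Pr [Base str]] × [Base bool]] × [Base ( [Ty [Pr [Base bool]]] )]] → [Ty [Pr [Base bool]]]]]

7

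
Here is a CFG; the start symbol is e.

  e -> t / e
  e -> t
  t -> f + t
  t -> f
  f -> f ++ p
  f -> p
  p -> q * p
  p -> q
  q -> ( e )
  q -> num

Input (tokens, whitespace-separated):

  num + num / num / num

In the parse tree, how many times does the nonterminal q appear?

4

[e [t [f [p [q num]]] + [t [f [p [q num]]]]] / [e [t [f [p [q num]]]] / [e [t [f [p [q num]]]]]]]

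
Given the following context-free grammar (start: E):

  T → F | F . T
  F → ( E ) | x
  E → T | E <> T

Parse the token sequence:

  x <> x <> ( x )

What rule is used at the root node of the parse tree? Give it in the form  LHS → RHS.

E → E <> T

[E [E [E [T [F x]]] <> [T [F x]]] <> [T [F ( [E [T [F x]]] )]]]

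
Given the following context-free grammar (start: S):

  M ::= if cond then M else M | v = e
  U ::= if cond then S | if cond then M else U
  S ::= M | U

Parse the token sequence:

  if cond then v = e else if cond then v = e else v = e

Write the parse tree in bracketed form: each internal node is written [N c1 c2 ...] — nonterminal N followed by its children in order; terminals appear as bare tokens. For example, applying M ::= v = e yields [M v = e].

[S [M if cond then [M v = e] else [M if cond then [M v = e] else [M v = e]]]]

S
M
if cond then M else M
if cond then v = e else M
if cond then v = e else if cond then M else M
if cond then v = e else if cond then v = e else M
if cond then v = e else if cond then v = e else v = e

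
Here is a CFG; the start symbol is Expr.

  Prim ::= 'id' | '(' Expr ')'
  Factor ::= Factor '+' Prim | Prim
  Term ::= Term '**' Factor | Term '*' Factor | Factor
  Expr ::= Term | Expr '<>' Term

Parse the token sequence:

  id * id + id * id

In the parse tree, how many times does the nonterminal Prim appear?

4

[Expr [Term [Term [Term [Factor [Prim id]]] * [Factor [Factor [Prim id]] + [Prim id]]] * [Factor [Prim id]]]]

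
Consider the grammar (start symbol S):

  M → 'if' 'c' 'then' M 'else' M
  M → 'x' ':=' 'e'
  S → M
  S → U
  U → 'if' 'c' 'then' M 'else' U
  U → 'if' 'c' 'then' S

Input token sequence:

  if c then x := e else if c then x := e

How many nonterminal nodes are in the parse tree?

6

[S [U if c then [M x := e] else [U if c then [S [M x := e]]]]]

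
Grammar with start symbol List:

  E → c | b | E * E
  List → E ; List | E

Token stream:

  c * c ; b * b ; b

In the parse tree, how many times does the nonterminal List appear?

[List [E [E c] * [E c]] ; [List [E [E b] * [E b]] ; [List [E b]]]]

3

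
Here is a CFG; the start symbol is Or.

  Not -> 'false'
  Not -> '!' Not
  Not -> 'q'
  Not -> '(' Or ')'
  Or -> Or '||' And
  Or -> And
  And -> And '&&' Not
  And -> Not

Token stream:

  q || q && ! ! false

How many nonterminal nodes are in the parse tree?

[Or [Or [And [Not q]]] || [And [And [Not q]] && [Not ! [Not ! [Not false]]]]]

10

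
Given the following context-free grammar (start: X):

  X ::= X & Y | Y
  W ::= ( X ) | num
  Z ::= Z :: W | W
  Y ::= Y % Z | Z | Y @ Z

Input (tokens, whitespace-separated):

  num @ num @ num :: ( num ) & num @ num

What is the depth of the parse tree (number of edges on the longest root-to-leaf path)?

9

[X [X [Y [Y [Y [Z [W num]]] @ [Z [W num]]] @ [Z [Z [W num]] :: [W ( [X [Y [Z [W num]]]] )]]]] & [Y [Y [Z [W num]]] @ [Z [W num]]]]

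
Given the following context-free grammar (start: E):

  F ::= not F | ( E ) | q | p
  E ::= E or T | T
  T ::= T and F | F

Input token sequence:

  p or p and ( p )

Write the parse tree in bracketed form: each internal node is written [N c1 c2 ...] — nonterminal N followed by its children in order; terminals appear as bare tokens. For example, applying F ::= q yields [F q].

[E [E [T [F p]]] or [T [T [F p]] and [F ( [E [T [F p]]] )]]]

E
E or T
T or T
F or T
p or T
p or T and F
p or F and F
p or p and F
p or p and ( E )
p or p and ( T )
p or p and ( F )
p or p and ( p )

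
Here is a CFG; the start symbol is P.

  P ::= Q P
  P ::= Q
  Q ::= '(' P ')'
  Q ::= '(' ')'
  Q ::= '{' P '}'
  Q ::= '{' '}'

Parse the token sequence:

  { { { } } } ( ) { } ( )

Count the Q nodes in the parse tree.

6

[P [Q { [P [Q { [P [Q { }]] }]] }] [P [Q ( )] [P [Q { }] [P [Q ( )]]]]]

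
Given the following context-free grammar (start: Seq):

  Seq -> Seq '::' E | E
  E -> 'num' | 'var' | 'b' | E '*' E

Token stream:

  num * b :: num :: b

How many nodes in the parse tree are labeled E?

[Seq [Seq [Seq [E [E num] * [E b]]] :: [E num]] :: [E b]]

5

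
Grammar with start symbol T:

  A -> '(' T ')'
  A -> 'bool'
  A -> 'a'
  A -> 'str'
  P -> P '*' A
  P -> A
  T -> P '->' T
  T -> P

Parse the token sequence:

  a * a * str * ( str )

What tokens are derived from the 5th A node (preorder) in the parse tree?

str

[T [P [P [P [P [A a]] * [A a]] * [A str]] * [A ( [T [P [A str]]] )]]]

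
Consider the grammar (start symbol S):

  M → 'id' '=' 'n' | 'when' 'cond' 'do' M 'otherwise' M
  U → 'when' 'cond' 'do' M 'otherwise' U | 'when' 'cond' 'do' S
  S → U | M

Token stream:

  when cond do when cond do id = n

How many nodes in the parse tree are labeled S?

[S [U when cond do [S [U when cond do [S [M id = n]]]]]]

3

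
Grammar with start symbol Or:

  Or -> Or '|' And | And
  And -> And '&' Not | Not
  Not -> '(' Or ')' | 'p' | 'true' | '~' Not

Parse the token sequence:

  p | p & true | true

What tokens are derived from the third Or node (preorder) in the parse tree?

p

[Or [Or [Or [And [Not p]]] | [And [And [Not p]] & [Not true]]] | [And [Not true]]]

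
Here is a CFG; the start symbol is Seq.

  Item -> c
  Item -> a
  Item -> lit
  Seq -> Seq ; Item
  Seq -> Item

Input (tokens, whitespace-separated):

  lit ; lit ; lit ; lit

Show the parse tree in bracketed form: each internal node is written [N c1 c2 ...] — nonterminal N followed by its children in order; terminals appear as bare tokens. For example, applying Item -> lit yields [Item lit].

[Seq [Seq [Seq [Seq [Item lit]] ; [Item lit]] ; [Item lit]] ; [Item lit]]

Seq
Seq ; Item
Seq ; Item ; Item
Seq ; Item ; Item ; Item
Item ; Item ; Item ; Item
lit ; Item ; Item ; Item
lit ; lit ; Item ; Item
lit ; lit ; lit ; Item
lit ; lit ; lit ; lit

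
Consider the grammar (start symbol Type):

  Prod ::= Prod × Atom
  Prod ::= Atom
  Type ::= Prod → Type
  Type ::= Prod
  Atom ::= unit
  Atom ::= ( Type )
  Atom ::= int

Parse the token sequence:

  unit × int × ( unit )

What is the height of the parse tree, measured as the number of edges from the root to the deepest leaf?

6

[Type [Prod [Prod [Prod [Atom unit]] × [Atom int]] × [Atom ( [Type [Prod [Atom unit]]] )]]]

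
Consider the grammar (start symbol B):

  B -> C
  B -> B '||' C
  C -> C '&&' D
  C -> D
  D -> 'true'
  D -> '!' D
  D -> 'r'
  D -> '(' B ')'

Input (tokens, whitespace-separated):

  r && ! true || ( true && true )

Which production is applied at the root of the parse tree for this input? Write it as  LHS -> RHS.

B -> B '||' C

[B [B [C [C [D r]] && [D ! [D true]]]] || [C [D ( [B [C [C [D true]] && [D true]]] )]]]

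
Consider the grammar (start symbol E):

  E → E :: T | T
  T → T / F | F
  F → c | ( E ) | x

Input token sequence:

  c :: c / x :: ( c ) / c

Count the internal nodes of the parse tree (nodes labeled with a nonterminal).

16

[E [E [E [T [F c]]] :: [T [T [F c]] / [F x]]] :: [T [T [F ( [E [T [F c]]] )]] / [F c]]]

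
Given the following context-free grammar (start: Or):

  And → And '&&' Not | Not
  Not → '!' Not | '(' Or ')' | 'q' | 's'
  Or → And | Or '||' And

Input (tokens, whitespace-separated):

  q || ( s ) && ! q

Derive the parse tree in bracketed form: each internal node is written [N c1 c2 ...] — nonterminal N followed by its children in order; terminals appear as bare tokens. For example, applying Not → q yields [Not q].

Or
Or || And
And || And
Not || And
q || And
q || And && Not
q || Not && Not
q || ( Or ) && Not
q || ( And ) && Not
q || ( Not ) && Not
q || ( s ) && Not
q || ( s ) && ! Not
q || ( s ) && ! q

[Or [Or [And [Not q]]] || [And [And [Not ( [Or [And [Not s]]] )]] && [Not ! [Not q]]]]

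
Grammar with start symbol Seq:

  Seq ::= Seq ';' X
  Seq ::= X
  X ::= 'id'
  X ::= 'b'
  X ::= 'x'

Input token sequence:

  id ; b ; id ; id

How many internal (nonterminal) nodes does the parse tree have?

[Seq [Seq [Seq [Seq [X id]] ; [X b]] ; [X id]] ; [X id]]

8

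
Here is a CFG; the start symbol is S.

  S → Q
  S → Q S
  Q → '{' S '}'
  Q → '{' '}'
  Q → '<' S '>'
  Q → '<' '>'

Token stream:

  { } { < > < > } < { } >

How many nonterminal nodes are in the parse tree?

12

[S [Q { }] [S [Q { [S [Q < >] [S [Q < >]]] }] [S [Q < [S [Q { }]] >]]]]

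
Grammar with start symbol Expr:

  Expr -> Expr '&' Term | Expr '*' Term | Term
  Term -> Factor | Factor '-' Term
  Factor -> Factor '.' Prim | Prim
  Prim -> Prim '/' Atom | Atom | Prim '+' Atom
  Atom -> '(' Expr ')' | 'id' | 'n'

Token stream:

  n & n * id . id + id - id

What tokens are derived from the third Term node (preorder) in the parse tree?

id . id + id - id

[Expr [Expr [Expr [Term [Factor [Prim [Atom n]]]]] & [Term [Factor [Prim [Atom n]]]]] * [Term [Factor [Factor [Prim [Atom id]]] . [Prim [Prim [Atom id]] + [Atom id]]] - [Term [Factor [Prim [Atom id]]]]]]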